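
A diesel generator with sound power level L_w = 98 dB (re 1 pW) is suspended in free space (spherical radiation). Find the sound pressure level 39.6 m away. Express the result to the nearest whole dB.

The power spreads over a sphere of area 4π·r², so L_p = L_w − 10·log₁₀(4π·r²).
4π·r² = 1.971e+04 m², 10·log₁₀ of that is 42.946 dB.
L_p = 98 − 42.946 = 55.05 dB.

55 dB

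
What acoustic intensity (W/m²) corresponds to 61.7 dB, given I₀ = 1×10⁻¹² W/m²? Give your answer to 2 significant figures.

L = 10·log₁₀(I/I₀) ⇒ I = I₀·10^(L/10) = 10⁻¹² × 10^6.17.

1.5e-06 W/m²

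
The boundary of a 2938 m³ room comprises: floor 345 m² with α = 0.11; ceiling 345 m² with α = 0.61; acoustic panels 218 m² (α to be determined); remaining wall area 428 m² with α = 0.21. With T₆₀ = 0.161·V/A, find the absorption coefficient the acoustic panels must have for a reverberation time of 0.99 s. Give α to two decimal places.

0.64

From T₆₀ = 0.161·V/A, the target T₆₀ = 0.99 s needs A = 0.161·2938/0.99 = 477.80 m².
Absorption from the other surfaces = 345·0.11 + 345·0.61 + 428·0.21 = 338.28 m², so the acoustic panels must supply 139.52 m² over 218 m².
α = 139.52/218 = 0.640.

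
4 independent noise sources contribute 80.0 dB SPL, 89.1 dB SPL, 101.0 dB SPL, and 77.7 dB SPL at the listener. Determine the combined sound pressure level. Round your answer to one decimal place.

101.3 dB SPL

Incoherent sources combine by intensity addition: L_total = 10·log₁₀(Σ 10^(L_i/10)).
Σ 10^(L/10) = 10^(80.0/10) + 10^(89.1/10) + 10^(101.0/10) + 10^(77.7/10) = 1.356e+10.
L_total = 10·log₁₀(1.356e+10) = 101.32 dB SPL.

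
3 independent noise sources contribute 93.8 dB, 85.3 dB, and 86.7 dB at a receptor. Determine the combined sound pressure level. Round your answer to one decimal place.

Incoherent sources combine by intensity addition: L_total = 10·log₁₀(Σ 10^(L_i/10)).
Σ 10^(L/10) = 10^(93.8/10) + 10^(85.3/10) + 10^(86.7/10) = 3.205e+09.
L_total = 10·log₁₀(3.205e+09) = 95.06 dB.

95.1 dB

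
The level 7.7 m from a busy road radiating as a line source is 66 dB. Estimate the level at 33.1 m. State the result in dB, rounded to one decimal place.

Line-source attenuation: ΔL = 10·log₁₀(r₂/r₁) = 10·log₁₀(33.1/7.7) = 6.333 dB.
L₂ = 66 − 10·log₁₀(33.1/7.7) = 66 − 6.333 = 59.67 dB.

59.7 dB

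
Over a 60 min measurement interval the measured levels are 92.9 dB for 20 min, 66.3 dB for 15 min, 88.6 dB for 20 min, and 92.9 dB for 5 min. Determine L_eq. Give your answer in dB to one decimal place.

90.2 dB

The energy average is taken in the linear domain: L_eq = 10·log₁₀[(Σ tᵢ·10^(Lᵢ/10))/T], T = 60 min.
Σ tᵢ·10^(Lᵢ/10) = 20·10^(92.9/10) + 15·10^(66.3/10) + 20·10^(88.6/10) + 5·10^(92.9/10) = 6.330e+10.
L_eq = 10·log₁₀(6.330e+10/60) = 90.23 dB.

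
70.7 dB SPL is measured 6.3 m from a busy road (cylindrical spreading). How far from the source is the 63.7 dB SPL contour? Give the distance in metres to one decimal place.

31.6 m

For a line source L₁ − L₂ = 10·log₁₀(r₂/r₁), so r₂ = r₁·10^((L₁−L₂)/10).
r₂ = 6.3·10^((70.7−63.7)/10) = 6.3·10^(7.0/10) = 31.57 m.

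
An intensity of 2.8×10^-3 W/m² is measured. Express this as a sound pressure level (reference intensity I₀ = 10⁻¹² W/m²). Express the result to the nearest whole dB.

L = 10·log₁₀(I/I₀) = 10·log₁₀(2.8×10^-3/10⁻¹²) = 10·log₁₀(2.8×10^9).
L = 10·(0.4472 + 9) = 94.47 dB.

94 dB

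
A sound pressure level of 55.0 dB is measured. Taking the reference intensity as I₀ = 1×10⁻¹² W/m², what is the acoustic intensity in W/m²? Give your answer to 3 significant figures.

I/I₀ = 10^(55.0/10) = 3.162e+05, so I = 3.162e+05 × 10⁻¹² W/m².

3.16e-07 W/m²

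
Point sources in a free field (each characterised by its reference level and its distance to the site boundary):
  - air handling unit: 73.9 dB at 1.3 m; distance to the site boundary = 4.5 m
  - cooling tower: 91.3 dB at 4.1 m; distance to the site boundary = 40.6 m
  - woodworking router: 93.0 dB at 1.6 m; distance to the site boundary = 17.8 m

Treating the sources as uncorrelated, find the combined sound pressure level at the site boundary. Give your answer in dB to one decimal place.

75.0 dB

Propagate each source to the receiver with L = L_ref − 20·log₁₀(r/r_ref), then add intensities.
air handling unit: 73.9 − 20·log₁₀(4.5/1.3) = 73.9 − 10.79 = 63.11 dB.
cooling tower: 91.3 − 20·log₁₀(40.6/4.1) = 91.3 − 19.91 = 71.39 dB.
woodworking router: 93.0 − 20·log₁₀(17.8/1.6) = 93.0 − 20.93 = 72.07 dB.
Σ 10^(L/10) = 3.193e+07 → L_total = 10·log₁₀(3.193e+07) = 75.04 dB.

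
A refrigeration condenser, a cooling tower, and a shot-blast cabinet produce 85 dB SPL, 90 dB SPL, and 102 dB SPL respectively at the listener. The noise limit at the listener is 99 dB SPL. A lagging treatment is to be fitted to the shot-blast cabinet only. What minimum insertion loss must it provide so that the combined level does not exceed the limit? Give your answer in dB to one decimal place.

3.8 dB

Everything except the shot-blast cabinet sums to 10^(85/10) + 10^(90/10) = 1.316e+09 in linear terms, 91.19 dB SPL.
To meet 99 dB SPL overall, the treated shot-blast cabinet may contribute at most 10^(99/10) − 1.316e+09 = 6.627e+09, i.e. 98.21 dB SPL.
Required insertion loss = 102 − 98.21 = 3.79 dB.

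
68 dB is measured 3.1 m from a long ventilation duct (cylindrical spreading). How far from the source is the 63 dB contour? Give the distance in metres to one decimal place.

Line-source spreading drops the level by 10·log₁₀(r₂/r₁); inverting, r₂/r₁ = 10^(ΔL/10).
r₂ = 3.1·10^((68−63)/10) = 3.1·10^(5.0/10) = 9.80 m.

9.8 m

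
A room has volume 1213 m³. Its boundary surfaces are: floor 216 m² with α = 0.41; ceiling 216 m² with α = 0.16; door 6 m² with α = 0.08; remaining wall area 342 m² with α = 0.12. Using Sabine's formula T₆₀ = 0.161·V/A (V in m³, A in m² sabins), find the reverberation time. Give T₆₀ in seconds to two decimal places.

1.19 s

Total absorption A = 216·0.41 + 216·0.16 + 6·0.08 + 342·0.12 = 164.64 m² sabins.
T₆₀ = 0.161·V/A = 0.161·1213/164.64 = 1.186 s.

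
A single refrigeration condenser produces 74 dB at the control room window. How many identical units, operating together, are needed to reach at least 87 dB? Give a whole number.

N identical sources give L₁ + 10·log₁₀ N, so require 10·log₁₀ N ≥ 87 − 74 = 13.0 dB.
N ≥ 10^(13.0/10) = 19.953, so N = 20.

20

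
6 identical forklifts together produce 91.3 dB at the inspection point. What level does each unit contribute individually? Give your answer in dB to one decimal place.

83.5 dB

For N identical incoherent sources L_total = L₁ + 10·log₁₀ N, so L₁ = 91.3 − 10·log₁₀(6) = 91.3 − 7.782.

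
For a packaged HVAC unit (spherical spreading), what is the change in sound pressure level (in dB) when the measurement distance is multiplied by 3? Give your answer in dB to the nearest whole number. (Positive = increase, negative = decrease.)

With spherical spreading the level changes by −20·log₁₀(r₂/r₁).
ΔL = −20·log₁₀(3) = -9.54 dB.

-10 dB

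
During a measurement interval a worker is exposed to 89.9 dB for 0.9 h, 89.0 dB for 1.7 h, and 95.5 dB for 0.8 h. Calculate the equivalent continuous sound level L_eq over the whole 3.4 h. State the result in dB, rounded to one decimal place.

Weight each interval's intensity by its duration and average over T = 3.4 h:
Σ tᵢ·10^(Lᵢ/10) = 0.9·10^(89.9/10) + 1.7·10^(89.0/10) + 0.8·10^(95.5/10) = 5.068e+09.
L_eq = 10·log₁₀(5.068e+09/3.4) = 91.73 dB.

91.7 dB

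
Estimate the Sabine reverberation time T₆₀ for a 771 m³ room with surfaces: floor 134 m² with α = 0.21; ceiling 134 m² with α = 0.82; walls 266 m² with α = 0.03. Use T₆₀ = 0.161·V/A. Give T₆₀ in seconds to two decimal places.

Summing Sᵢαᵢ: 134·0.21 + 134·0.82 + 266·0.03 = 146.00 m².
T₆₀ = 0.161·V/A = 0.161·771/146.00 = 0.850 s.

0.85 s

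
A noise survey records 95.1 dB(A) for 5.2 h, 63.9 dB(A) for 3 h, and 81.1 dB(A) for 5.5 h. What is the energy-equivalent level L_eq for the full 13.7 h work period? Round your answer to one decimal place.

The energy average is taken in the linear domain: L_eq = 10·log₁₀[(Σ tᵢ·10^(Lᵢ/10))/T], T = 13.7 h.
Σ tᵢ·10^(Lᵢ/10) = 5.2·10^(95.1/10) + 3·10^(63.9/10) + 5.5·10^(81.1/10) = 1.754e+10.
L_eq = 10·log₁₀(1.754e+10/13.7) = 91.07 dB(A).

91.1 dB(A)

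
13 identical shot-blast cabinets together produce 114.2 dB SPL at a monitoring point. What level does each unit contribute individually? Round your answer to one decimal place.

103.1 dB SPL

Dividing the total intensity by 13 lowers the level by 10·log₁₀ 13 = 11.139 dB: L₁ = 114.2 − 11.139.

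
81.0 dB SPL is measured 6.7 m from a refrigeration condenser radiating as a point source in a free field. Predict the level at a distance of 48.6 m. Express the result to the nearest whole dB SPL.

For a point source, L₂ = L₁ − 20·log₁₀(r₂/r₁).
L₂ = 81.0 − 20·log₁₀(48.6/6.7) = 81.0 − 17.211 = 63.79 dB SPL.

64 dB SPL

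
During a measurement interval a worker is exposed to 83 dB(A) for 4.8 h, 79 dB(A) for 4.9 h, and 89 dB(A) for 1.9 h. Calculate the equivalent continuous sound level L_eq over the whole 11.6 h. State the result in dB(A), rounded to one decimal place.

83.9 dB(A)

L_eq = 10·log₁₀[(1/T)·Σ tᵢ·10^(Lᵢ/10)] with T = 11.6 h.
Σ tᵢ·10^(Lᵢ/10) = 4.8·10^(83/10) + 4.9·10^(79/10) + 1.9·10^(89/10) = 2.856e+09.
L_eq = 10·log₁₀(2.856e+09/11.6) = 83.91 dB(A).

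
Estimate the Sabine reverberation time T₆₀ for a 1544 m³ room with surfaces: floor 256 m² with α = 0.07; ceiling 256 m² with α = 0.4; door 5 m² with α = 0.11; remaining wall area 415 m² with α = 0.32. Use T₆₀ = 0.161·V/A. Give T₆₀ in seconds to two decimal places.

A = Σ Sᵢαᵢ = 256·0.07 + 256·0.4 + 5·0.11 + 415·0.32 = 253.67 m².
T₆₀ = 0.161·V/A = 0.161·1544/253.67 = 0.980 s.

0.98 s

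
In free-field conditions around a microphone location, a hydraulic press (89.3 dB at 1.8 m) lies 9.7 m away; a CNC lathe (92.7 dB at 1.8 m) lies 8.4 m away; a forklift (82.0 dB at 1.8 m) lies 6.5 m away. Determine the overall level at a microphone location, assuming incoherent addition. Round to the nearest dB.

81 dB

Propagate each source to the receiver with L = L_ref − 20·log₁₀(r/r_ref), then add intensities.
hydraulic press: 89.3 − 20·log₁₀(9.7/1.8) = 89.3 − 14.63 = 74.67 dB.
CNC lathe: 92.7 − 20·log₁₀(8.4/1.8) = 92.7 − 13.38 = 79.32 dB.
forklift: 82.0 − 20·log₁₀(6.5/1.8) = 82.0 − 11.15 = 70.85 dB.
Σ 10^(L/10) = 1.270e+08 → L_total = 10·log₁₀(1.270e+08) = 81.04 dB.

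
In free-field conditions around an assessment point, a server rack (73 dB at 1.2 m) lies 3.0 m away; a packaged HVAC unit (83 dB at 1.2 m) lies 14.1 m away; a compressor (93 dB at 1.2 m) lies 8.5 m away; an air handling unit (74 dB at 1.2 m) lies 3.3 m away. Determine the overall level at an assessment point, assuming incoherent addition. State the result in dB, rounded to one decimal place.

Apply inverse-square spreading to bring every level to the receiver, then sum 10^(L/10).
server rack: 73 − 20·log₁₀(3.0/1.2) = 73 − 7.96 = 65.04 dB.
packaged HVAC unit: 83 − 20·log₁₀(14.1/1.2) = 83 − 21.40 = 61.60 dB.
compressor: 93 − 20·log₁₀(8.5/1.2) = 93 − 17.00 = 76.00 dB.
air handling unit: 74 − 20·log₁₀(3.3/1.2) = 74 − 8.79 = 65.21 dB.
Σ 10^(L/10) = 4.773e+07 → L_total = 10·log₁₀(4.773e+07) = 76.79 dB.

76.8 dB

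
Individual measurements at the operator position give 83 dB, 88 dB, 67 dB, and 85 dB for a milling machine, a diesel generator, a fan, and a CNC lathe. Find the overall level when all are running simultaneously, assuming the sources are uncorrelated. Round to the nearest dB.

91 dB

For uncorrelated sources the intensities add, so convert each level to linear form, sum, and take 10·log₁₀ of the total.
Σ 10^(L/10) = 10^(83/10) + 10^(88/10) + 10^(67/10) + 10^(85/10) = 1.152e+09.
L_total = 10·log₁₀(1.152e+09) = 90.61 dB.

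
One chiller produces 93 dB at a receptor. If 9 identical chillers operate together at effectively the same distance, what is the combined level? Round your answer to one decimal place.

L_total = L₁ + 10·log₁₀ N for N identical incoherent sources.
L_total = 93 + 10·log₁₀(9) = 93 + 9.542 = 102.54 dB.

102.5 dB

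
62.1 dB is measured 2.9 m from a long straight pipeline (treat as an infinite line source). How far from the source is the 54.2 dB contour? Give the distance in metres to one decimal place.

Line-source spreading drops the level by 10·log₁₀(r₂/r₁); inverting, r₂/r₁ = 10^(ΔL/10).
r₂ = 2.9·10^((62.1−54.2)/10) = 2.9·10^(7.9/10) = 17.88 m.

17.9 m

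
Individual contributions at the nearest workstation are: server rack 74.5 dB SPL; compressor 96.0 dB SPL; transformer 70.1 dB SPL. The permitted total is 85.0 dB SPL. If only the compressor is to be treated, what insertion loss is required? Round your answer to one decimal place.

11.6 dB

Fixed contribution from the other sources: Σ 10^(L/10) = 10^(74.5/10) + 10^(70.1/10) = 3.842e+07 (75.85 dB SPL).
The limit corresponds to 10^(85.0/10) = 3.162e+08; subtracting the fixed part leaves 2.778e+08 for the compressor, i.e. 84.44 dB SPL.
Required insertion loss = 96.0 − 84.44 = 11.56 dB.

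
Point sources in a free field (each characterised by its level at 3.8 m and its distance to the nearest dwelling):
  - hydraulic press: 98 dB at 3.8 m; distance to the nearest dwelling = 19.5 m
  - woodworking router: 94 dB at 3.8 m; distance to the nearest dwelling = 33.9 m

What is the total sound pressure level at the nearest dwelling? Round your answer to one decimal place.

Propagate each source to the receiver with L = L_ref − 20·log₁₀(r/r_ref), then add intensities.
hydraulic press: 98 − 20·log₁₀(19.5/3.8) = 98 − 14.21 = 83.79 dB.
woodworking router: 94 − 20·log₁₀(33.9/3.8) = 94 − 19.01 = 74.99 dB.
Σ 10^(L/10) = 2.712e+08 → L_total = 10·log₁₀(2.712e+08) = 84.33 dB.

84.3 dB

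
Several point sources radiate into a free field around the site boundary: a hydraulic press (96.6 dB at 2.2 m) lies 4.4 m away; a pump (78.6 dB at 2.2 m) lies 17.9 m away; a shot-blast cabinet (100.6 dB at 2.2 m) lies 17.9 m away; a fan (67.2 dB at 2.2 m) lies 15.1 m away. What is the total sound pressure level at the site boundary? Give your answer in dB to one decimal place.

91.2 dB

Apply inverse-square spreading to bring every level to the receiver, then sum 10^(L/10).
hydraulic press: 96.6 − 20·log₁₀(4.4/2.2) = 96.6 − 6.02 = 90.58 dB.
pump: 78.6 − 20·log₁₀(17.9/2.2) = 78.6 − 18.21 = 60.39 dB.
shot-blast cabinet: 100.6 − 20·log₁₀(17.9/2.2) = 100.6 − 18.21 = 82.39 dB.
fan: 67.2 − 20·log₁₀(15.1/2.2) = 67.2 − 16.73 = 50.47 dB.
Σ 10^(L/10) = 1.317e+09 → L_total = 10·log₁₀(1.317e+09) = 91.20 dB.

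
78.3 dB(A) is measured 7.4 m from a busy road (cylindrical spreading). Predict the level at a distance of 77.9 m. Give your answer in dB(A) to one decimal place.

For a line source, L₂ = L₁ − 10·log₁₀(r₂/r₁).
L₂ = 78.3 − 10·log₁₀(77.9/7.4) = 78.3 − 10.223 = 68.08 dB(A).

68.1 dB(A)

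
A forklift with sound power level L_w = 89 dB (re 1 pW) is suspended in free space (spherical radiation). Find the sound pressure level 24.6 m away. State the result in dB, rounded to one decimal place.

50.2 dB

The power spreads over a sphere of area 4π·r², so L_p = L_w − 10·log₁₀(4π·r²).
4π·r² = 7605 m², 10·log₁₀ of that is 38.811 dB.
L_p = 89 − 38.811 = 50.19 dB.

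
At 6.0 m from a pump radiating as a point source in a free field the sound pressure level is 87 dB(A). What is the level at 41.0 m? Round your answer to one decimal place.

For a point source, L₂ = L₁ − 20·log₁₀(r₂/r₁).
L₂ = 87 − 20·log₁₀(41.0/6.0) = 87 − 16.693 = 70.31 dB(A).

70.3 dB(A)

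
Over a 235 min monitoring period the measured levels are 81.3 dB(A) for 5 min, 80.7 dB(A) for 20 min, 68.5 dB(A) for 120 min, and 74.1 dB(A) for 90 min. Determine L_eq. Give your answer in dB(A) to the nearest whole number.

Weight each interval's intensity by its duration and average over T = 235 min:
Σ tᵢ·10^(Lᵢ/10) = 5·10^(81.3/10) + 20·10^(80.7/10) + 120·10^(68.5/10) + 90·10^(74.1/10) = 6.187e+09.
L_eq = 10·log₁₀(6.187e+09/235) = 74.20 dB(A).

74 dB(A)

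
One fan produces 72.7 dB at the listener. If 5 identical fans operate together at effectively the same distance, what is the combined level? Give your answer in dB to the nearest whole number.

With 5 equal, uncorrelated contributions the intensity is 5× that of one unit, giving a rise of 10·log₁₀ 5.
L_total = 72.7 + 10·log₁₀(5) = 72.7 + 6.990 = 79.69 dB.

80 dB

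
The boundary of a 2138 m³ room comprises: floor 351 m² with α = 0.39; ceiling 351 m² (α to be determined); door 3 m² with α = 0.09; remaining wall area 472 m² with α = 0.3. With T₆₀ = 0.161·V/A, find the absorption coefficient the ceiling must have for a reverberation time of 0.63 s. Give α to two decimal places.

0.76

From T₆₀ = 0.161·V/A, the target T₆₀ = 0.63 s needs A = 0.161·2138/0.63 = 546.38 m².
Absorption from the other surfaces = 351·0.39 + 3·0.09 + 472·0.3 = 278.76 m², so the ceiling must supply 267.62 m² over 351 m².
α = 267.62/351 = 0.762.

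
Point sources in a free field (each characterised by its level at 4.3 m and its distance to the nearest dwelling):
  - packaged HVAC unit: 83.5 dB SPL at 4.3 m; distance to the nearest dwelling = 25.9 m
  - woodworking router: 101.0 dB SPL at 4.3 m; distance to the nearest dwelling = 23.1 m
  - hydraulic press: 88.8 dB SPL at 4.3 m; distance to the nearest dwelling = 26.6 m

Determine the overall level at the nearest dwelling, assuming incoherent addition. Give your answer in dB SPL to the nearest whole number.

Propagate each source to the receiver with L = L_ref − 20·log₁₀(r/r_ref), then add intensities.
packaged HVAC unit: 83.5 − 20·log₁₀(25.9/4.3) = 83.5 − 15.60 = 67.90 dB SPL.
woodworking router: 101.0 − 20·log₁₀(23.1/4.3) = 101.0 − 14.60 = 86.40 dB SPL.
hydraulic press: 88.8 − 20·log₁₀(26.6/4.3) = 88.8 − 15.83 = 72.97 dB SPL.
Σ 10^(L/10) = 4.622e+08 → L_total = 10·log₁₀(4.622e+08) = 86.65 dB SPL.

87 dB SPL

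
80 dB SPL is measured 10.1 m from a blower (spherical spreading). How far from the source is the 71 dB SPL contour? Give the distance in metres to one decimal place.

For a point source L₁ − L₂ = 20·log₁₀(r₂/r₁), so r₂ = r₁·10^((L₁−L₂)/20).
r₂ = 10.1·10^((80−71)/20) = 10.1·10^(9.0/20) = 28.47 m.

28.5 m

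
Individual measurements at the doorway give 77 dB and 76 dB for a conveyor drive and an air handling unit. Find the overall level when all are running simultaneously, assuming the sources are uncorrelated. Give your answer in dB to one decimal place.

79.5 dB

For uncorrelated sources the intensities add, so convert each level to linear form, sum, and take 10·log₁₀ of the total.
Σ 10^(L/10) = 10^(77/10) + 10^(76/10) = 8.993e+07.
L_total = 10·log₁₀(8.993e+07) = 79.54 dB.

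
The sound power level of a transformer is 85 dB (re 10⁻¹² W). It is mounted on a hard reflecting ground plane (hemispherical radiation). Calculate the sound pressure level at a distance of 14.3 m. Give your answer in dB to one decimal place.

L_p = L_w − 10·log₁₀(2π·r²) with r = 14.3 m.
2π·r² = 1285 m², 10·log₁₀ of that is 31.089 dB.
L_p = 85 − 31.089 = 53.91 dB.

53.9 dB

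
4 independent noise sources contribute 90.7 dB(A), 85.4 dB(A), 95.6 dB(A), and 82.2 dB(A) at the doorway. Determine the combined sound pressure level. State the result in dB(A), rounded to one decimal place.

97.3 dB(A)

Incoherent sources combine by intensity addition: L_total = 10·log₁₀(Σ 10^(L_i/10)).
Σ 10^(L/10) = 10^(90.7/10) + 10^(85.4/10) + 10^(95.6/10) + 10^(82.2/10) = 5.318e+09.
L_total = 10·log₁₀(5.318e+09) = 97.26 dB(A).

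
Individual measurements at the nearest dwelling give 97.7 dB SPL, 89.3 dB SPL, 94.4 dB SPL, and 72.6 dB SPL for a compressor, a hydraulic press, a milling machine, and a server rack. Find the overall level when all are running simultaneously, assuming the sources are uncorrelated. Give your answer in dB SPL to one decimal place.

99.8 dB SPL

Incoherent sources combine by intensity addition: L_total = 10·log₁₀(Σ 10^(L_i/10)).
Σ 10^(L/10) = 10^(97.7/10) + 10^(89.3/10) + 10^(94.4/10) + 10^(72.6/10) = 9.512e+09.
L_total = 10·log₁₀(9.512e+09) = 99.78 dB SPL.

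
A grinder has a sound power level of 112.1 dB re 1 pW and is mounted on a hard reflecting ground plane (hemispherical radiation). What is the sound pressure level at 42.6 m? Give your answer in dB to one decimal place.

71.5 dB

L_p = L_w − 10·log₁₀(2π·r²) with r = 42.6 m.
2π·r² = 1.14e+04 m², 10·log₁₀ of that is 40.570 dB.
L_p = 112.1 − 40.570 = 71.53 dB.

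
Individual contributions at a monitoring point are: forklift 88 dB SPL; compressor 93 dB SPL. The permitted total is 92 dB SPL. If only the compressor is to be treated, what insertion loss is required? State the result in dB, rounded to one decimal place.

Everything except the compressor sums to 10^(88/10) = 6.310e+08 in linear terms, 88.00 dB SPL.
To meet 92 dB SPL overall, the treated compressor may contribute at most 10^(92/10) − 6.310e+08 = 9.539e+08, i.e. 89.80 dB SPL.
Required insertion loss = 93 − 89.80 = 3.20 dB.

3.2 dB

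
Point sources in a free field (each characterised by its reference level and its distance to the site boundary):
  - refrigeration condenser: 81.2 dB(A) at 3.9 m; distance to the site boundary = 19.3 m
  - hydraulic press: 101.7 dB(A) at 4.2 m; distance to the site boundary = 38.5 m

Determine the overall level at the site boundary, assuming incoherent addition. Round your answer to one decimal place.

82.6 dB(A)

First find each source's level at the receiver (point-source: −20·log₁₀(r/r_ref)), then combine on an intensity basis.
refrigeration condenser: 81.2 − 20·log₁₀(19.3/3.9) = 81.2 − 13.89 = 67.31 dB(A).
hydraulic press: 101.7 − 20·log₁₀(38.5/4.2) = 101.7 − 19.24 = 82.46 dB(A).
Σ 10^(L/10) = 1.814e+08 → L_total = 10·log₁₀(1.814e+08) = 82.59 dB(A).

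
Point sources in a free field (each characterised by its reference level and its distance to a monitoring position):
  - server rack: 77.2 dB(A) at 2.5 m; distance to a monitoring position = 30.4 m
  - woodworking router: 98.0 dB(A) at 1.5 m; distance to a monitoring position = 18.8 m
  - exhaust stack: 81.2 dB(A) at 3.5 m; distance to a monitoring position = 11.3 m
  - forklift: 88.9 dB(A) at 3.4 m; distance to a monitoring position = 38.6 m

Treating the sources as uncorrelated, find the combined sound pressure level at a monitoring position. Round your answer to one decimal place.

77.7 dB(A)

First find each source's level at the receiver (point-source: −20·log₁₀(r/r_ref)), then combine on an intensity basis.
server rack: 77.2 − 20·log₁₀(30.4/2.5) = 77.2 − 21.70 = 55.50 dB(A).
woodworking router: 98.0 − 20·log₁₀(18.8/1.5) = 98.0 − 21.96 = 76.04 dB(A).
exhaust stack: 81.2 − 20·log₁₀(11.3/3.5) = 81.2 − 10.18 = 71.02 dB(A).
forklift: 88.9 − 20·log₁₀(38.6/3.4) = 88.9 − 21.10 = 67.80 dB(A).
Σ 10^(L/10) = 5.919e+07 → L_total = 10·log₁₀(5.919e+07) = 77.72 dB(A).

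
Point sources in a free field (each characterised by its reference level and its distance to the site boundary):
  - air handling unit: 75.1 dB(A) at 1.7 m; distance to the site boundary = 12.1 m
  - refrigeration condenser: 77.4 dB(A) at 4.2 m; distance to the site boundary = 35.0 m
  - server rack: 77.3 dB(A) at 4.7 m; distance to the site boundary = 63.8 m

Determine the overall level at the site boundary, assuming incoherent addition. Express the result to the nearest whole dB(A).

62 dB(A)

Apply inverse-square spreading to bring every level to the receiver, then sum 10^(L/10).
air handling unit: 75.1 − 20·log₁₀(12.1/1.7) = 75.1 − 17.05 = 58.05 dB(A).
refrigeration condenser: 77.4 − 20·log₁₀(35.0/4.2) = 77.4 − 18.42 = 58.98 dB(A).
server rack: 77.3 − 20·log₁₀(63.8/4.7) = 77.3 − 22.65 = 54.65 dB(A).
Σ 10^(L/10) = 1.722e+06 → L_total = 10·log₁₀(1.722e+06) = 62.36 dB(A).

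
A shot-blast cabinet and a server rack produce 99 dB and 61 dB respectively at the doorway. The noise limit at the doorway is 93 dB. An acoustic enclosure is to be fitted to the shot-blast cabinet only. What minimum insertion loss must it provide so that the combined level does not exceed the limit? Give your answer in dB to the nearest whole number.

The untreated sources together contribute 10^(61/10) = 1.259e+06, i.e. 61.00 dB.
The limit corresponds to 10^(93/10) = 1.995e+09; subtracting the fixed part leaves 1.994e+09 for the shot-blast cabinet, i.e. 93.00 dB.
So the shot-blast cabinet must be reduced from 99 to 93.00 dB: IL = 6.00 dB.

6 dB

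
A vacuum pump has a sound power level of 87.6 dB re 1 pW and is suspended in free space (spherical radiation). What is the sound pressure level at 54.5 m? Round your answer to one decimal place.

L_p = L_w − 10·log₁₀(4π·r²) with r = 54.5 m.
4π·r² = 3.733e+04 m², 10·log₁₀ of that is 45.720 dB.
L_p = 87.6 − 45.720 = 41.88 dB.

41.9 dB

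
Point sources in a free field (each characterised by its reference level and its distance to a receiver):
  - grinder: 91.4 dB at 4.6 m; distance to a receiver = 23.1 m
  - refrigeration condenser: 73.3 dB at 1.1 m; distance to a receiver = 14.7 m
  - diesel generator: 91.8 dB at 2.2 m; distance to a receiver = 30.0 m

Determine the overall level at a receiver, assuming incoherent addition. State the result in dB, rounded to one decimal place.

78.0 dB

First find each source's level at the receiver (point-source: −20·log₁₀(r/r_ref)), then combine on an intensity basis.
grinder: 91.4 − 20·log₁₀(23.1/4.6) = 91.4 − 14.02 = 77.38 dB.
refrigeration condenser: 73.3 − 20·log₁₀(14.7/1.1) = 73.3 − 22.52 = 50.78 dB.
diesel generator: 91.8 − 20·log₁₀(30.0/2.2) = 91.8 − 22.69 = 69.11 dB.
Σ 10^(L/10) = 6.300e+07 → L_total = 10·log₁₀(6.300e+07) = 77.99 dB.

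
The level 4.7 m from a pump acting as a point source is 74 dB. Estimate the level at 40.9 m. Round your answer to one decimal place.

For a point source, L₂ = L₁ − 20·log₁₀(r₂/r₁).
L₂ = 74 − 20·log₁₀(40.9/4.7) = 74 − 18.793 = 55.21 dB.

55.2 dB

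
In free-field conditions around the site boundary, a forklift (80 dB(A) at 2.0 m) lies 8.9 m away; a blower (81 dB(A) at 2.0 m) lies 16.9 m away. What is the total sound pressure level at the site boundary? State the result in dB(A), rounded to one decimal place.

First find each source's level at the receiver (point-source: −20·log₁₀(r/r_ref)), then combine on an intensity basis.
forklift: 80 − 20·log₁₀(8.9/2.0) = 80 − 12.97 = 67.03 dB(A).
blower: 81 − 20·log₁₀(16.9/2.0) = 81 − 18.54 = 62.46 dB(A).
Σ 10^(L/10) = 6.813e+06 → L_total = 10·log₁₀(6.813e+06) = 68.33 dB(A).

68.3 dB(A)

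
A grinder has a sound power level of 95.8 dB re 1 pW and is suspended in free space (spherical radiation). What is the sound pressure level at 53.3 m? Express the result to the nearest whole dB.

L_p = L_w − 10·log₁₀(4π·r²) with r = 53.3 m.
4π·r² = 3.57e+04 m², 10·log₁₀ of that is 45.527 dB.
L_p = 95.8 − 45.527 = 50.27 dB.

50 dB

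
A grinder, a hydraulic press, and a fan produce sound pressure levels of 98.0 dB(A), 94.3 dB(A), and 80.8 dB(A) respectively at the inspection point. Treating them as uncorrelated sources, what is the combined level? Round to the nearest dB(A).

Incoherent sources combine by intensity addition: L_total = 10·log₁₀(Σ 10^(L_i/10)).
Σ 10^(L/10) = 10^(98.0/10) + 10^(94.3/10) + 10^(80.8/10) = 9.121e+09.
L_total = 10·log₁₀(9.121e+09) = 99.60 dB(A).

100 dB(A)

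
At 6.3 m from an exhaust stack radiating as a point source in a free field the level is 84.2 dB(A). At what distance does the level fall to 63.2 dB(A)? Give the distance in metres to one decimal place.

Point-source spreading drops the level by 20·log₁₀(r₂/r₁); inverting, r₂/r₁ = 10^(ΔL/20).
r₂ = 6.3·10^((84.2−63.2)/20) = 6.3·10^(21.0/20) = 70.69 m.

70.7 m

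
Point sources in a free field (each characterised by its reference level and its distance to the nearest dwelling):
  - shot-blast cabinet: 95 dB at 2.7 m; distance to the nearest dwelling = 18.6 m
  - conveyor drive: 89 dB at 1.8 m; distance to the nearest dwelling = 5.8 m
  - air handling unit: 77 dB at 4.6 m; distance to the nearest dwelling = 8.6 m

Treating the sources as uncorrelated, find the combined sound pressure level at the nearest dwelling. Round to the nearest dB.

Propagate each source to the receiver with L = L_ref − 20·log₁₀(r/r_ref), then add intensities.
shot-blast cabinet: 95 − 20·log₁₀(18.6/2.7) = 95 − 16.76 = 78.24 dB.
conveyor drive: 89 − 20·log₁₀(5.8/1.8) = 89 − 10.16 = 78.84 dB.
air handling unit: 77 − 20·log₁₀(8.6/4.6) = 77 − 5.43 = 71.57 dB.
Σ 10^(L/10) = 1.575e+08 → L_total = 10·log₁₀(1.575e+08) = 81.97 dB.

82 dB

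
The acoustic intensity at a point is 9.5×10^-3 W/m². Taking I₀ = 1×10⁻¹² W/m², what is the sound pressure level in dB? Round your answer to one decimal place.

L = 10·log₁₀(I/I₀) = 10·log₁₀(9.5×10^-3/10⁻¹²) = 10·log₁₀(9.5×10^9).
L = 10·(0.9777 + 9) = 99.78 dB.

99.8 dB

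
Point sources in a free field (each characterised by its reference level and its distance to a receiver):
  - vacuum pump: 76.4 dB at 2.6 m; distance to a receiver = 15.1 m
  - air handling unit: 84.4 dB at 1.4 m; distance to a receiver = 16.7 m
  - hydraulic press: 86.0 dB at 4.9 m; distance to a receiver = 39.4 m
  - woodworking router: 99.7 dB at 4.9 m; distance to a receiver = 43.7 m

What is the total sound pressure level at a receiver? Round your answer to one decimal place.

Propagate each source to the receiver with L = L_ref − 20·log₁₀(r/r_ref), then add intensities.
vacuum pump: 76.4 − 20·log₁₀(15.1/2.6) = 76.4 − 15.28 = 61.12 dB.
air handling unit: 84.4 − 20·log₁₀(16.7/1.4) = 84.4 − 21.53 = 62.87 dB.
hydraulic press: 86.0 − 20·log₁₀(39.4/4.9) = 86.0 − 18.11 = 67.89 dB.
woodworking router: 99.7 − 20·log₁₀(43.7/4.9) = 99.7 − 19.01 = 80.69 dB.
Σ 10^(L/10) = 1.267e+08 → L_total = 10·log₁₀(1.267e+08) = 81.03 dB.

81.0 dB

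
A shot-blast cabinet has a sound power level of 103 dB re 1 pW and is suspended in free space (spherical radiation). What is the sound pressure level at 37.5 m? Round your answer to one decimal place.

60.5 dB

L_p = L_w − 10·log₁₀(4π·r²) with r = 37.5 m.
4π·r² = 1.767e+04 m², 10·log₁₀ of that is 42.473 dB.
L_p = 103 − 42.473 = 60.53 dB.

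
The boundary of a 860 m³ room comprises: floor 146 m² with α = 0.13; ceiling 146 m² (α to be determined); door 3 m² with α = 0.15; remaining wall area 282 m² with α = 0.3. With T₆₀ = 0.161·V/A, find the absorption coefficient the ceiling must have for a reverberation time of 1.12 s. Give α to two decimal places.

A = 0.161·V/T₆₀ = 0.161·860/1.12 = 123.62 m² sabins.
Absorption from the other surfaces = 146·0.13 + 3·0.15 + 282·0.3 = 104.03 m², so the ceiling must supply 19.59 m² over 146 m².
α = 19.59/146 = 0.134.

0.13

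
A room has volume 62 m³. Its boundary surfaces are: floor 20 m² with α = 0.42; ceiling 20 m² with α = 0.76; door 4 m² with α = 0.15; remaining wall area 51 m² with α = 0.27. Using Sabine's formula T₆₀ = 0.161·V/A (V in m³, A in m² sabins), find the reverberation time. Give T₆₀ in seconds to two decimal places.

0.26 s

Summing Sᵢαᵢ: 20·0.42 + 20·0.76 + 4·0.15 + 51·0.27 = 37.97 m².
T₆₀ = 0.161 × 62 / 37.97 = 0.263 s.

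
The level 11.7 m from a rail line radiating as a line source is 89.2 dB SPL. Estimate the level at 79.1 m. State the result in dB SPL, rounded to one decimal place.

For a line source, L₂ = L₁ − 10·log₁₀(r₂/r₁).
L₂ = 89.2 − 10·log₁₀(79.1/11.7) = 89.2 − 8.300 = 80.90 dB SPL.

80.9 dB SPL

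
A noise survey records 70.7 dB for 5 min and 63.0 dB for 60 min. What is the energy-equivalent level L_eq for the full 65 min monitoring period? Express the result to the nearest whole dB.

64 dB

L_eq = 10·log₁₀[(1/T)·Σ tᵢ·10^(Lᵢ/10)] with T = 65 min.
Σ tᵢ·10^(Lᵢ/10) = 5·10^(70.7/10) + 60·10^(63.0/10) = 1.785e+08.
L_eq = 10·log₁₀(1.785e+08/65) = 64.39 dB.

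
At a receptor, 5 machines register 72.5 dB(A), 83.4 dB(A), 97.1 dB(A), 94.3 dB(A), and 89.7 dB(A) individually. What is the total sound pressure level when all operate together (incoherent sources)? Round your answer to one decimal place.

99.5 dB(A)

Incoherent sources combine by intensity addition: L_total = 10·log₁₀(Σ 10^(L_i/10)).
Σ 10^(L/10) = 10^(72.5/10) + 10^(83.4/10) + 10^(97.1/10) + 10^(94.3/10) + 10^(89.7/10) = 8.990e+09.
L_total = 10·log₁₀(8.990e+09) = 99.54 dB(A).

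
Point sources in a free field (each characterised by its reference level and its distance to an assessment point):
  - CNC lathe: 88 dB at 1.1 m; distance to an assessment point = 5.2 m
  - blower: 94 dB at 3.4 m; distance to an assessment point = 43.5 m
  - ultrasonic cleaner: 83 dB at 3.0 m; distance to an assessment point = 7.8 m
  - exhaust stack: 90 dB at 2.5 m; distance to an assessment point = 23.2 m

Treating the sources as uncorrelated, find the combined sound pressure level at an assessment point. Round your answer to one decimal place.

79.3 dB

Propagate each source to the receiver with L = L_ref − 20·log₁₀(r/r_ref), then add intensities.
CNC lathe: 88 − 20·log₁₀(5.2/1.1) = 88 − 13.49 = 74.51 dB.
blower: 94 − 20·log₁₀(43.5/3.4) = 94 − 22.14 = 71.86 dB.
ultrasonic cleaner: 83 − 20·log₁₀(7.8/3.0) = 83 − 8.30 = 74.70 dB.
exhaust stack: 90 − 20·log₁₀(23.2/2.5) = 90 − 19.35 = 70.65 dB.
Σ 10^(L/10) = 8.471e+07 → L_total = 10·log₁₀(8.471e+07) = 79.28 dB.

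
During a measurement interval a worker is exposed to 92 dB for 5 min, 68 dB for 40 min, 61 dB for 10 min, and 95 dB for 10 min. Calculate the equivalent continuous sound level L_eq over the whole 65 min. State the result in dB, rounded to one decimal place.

87.9 dB

The energy average is taken in the linear domain: L_eq = 10·log₁₀[(Σ tᵢ·10^(Lᵢ/10))/T], T = 65 min.
Σ tᵢ·10^(Lᵢ/10) = 5·10^(92/10) + 40·10^(68/10) + 10·10^(61/10) + 10·10^(95/10) = 3.981e+10.
L_eq = 10·log₁₀(3.981e+10/65) = 87.87 dB.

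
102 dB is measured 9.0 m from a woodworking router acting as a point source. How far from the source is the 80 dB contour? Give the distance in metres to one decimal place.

113.3 m

For a point source L₁ − L₂ = 20·log₁₀(r₂/r₁), so r₂ = r₁·10^((L₁−L₂)/20).
r₂ = 9.0·10^((102−80)/20) = 9.0·10^(22.0/20) = 113.30 m.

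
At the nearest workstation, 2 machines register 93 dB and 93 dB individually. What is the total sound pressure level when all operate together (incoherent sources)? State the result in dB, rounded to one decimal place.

For uncorrelated sources the intensities add, so convert each level to linear form, sum, and take 10·log₁₀ of the total.
Σ 10^(L/10) = 10^(93/10) + 10^(93/10) = 3.991e+09.
L_total = 10·log₁₀(3.991e+09) = 96.01 dB.

96.0 dB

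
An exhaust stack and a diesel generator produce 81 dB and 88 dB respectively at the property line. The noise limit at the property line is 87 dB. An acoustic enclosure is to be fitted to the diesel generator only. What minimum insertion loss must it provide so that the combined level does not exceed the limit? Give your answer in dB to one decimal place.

Everything except the diesel generator sums to 10^(81/10) = 1.259e+08 in linear terms, 81.00 dB.
The limit corresponds to 10^(87/10) = 5.012e+08; subtracting the fixed part leaves 3.753e+08 for the diesel generator, i.e. 85.74 dB.
Required insertion loss = 88 − 85.74 = 2.26 dB.

2.3 dB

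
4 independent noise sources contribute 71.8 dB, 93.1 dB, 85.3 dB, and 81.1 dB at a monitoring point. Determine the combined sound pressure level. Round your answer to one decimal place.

94.0 dB

For uncorrelated sources the intensities add, so convert each level to linear form, sum, and take 10·log₁₀ of the total.
Σ 10^(L/10) = 10^(71.8/10) + 10^(93.1/10) + 10^(85.3/10) + 10^(81.1/10) = 2.525e+09.
L_total = 10·log₁₀(2.525e+09) = 94.02 dB.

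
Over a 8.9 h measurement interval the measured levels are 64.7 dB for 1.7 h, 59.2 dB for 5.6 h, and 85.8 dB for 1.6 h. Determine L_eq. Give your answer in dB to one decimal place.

Weight each interval's intensity by its duration and average over T = 8.9 h:
Σ tᵢ·10^(Lᵢ/10) = 1.7·10^(64.7/10) + 5.6·10^(59.2/10) + 1.6·10^(85.8/10) = 6.180e+08.
L_eq = 10·log₁₀(6.180e+08/8.9) = 78.42 dB.

78.4 dB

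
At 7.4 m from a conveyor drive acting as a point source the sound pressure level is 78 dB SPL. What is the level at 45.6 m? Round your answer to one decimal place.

62.2 dB SPL

Point-source attenuation: ΔL = 20·log₁₀(r₂/r₁) = 20·log₁₀(45.6/7.4) = 15.795 dB.
L₂ = 78 − 20·log₁₀(45.6/7.4) = 78 − 15.795 = 62.21 dB SPL.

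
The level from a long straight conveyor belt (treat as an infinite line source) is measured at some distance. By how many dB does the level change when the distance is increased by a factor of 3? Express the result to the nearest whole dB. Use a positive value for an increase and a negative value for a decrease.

-5 dB

Line-source spreading: ΔL = −10·log₁₀(r₂/r₁).
ΔL = −10·log₁₀(3) = -4.77 dB.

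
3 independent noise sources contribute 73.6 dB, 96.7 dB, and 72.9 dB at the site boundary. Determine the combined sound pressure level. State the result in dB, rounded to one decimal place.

96.7 dB

Incoherent sources combine by intensity addition: L_total = 10·log₁₀(Σ 10^(L_i/10)).
Σ 10^(L/10) = 10^(73.6/10) + 10^(96.7/10) + 10^(72.9/10) = 4.720e+09.
L_total = 10·log₁₀(4.720e+09) = 96.74 dB.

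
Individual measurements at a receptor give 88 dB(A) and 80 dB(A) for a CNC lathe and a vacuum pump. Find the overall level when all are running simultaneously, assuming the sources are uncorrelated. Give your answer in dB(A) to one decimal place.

Incoherent sources combine by intensity addition: L_total = 10·log₁₀(Σ 10^(L_i/10)).
Σ 10^(L/10) = 10^(88/10) + 10^(80/10) = 7.310e+08.
L_total = 10·log₁₀(7.310e+08) = 88.64 dB(A).

88.6 dB(A)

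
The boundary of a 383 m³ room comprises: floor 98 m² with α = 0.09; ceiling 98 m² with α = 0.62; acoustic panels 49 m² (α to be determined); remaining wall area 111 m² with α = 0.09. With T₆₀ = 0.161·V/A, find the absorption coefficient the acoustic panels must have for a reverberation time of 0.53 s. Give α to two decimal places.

Required total absorption A = 0.161·383/0.53 = 116.35 m².
Absorption from the other surfaces = 98·0.09 + 98·0.62 + 111·0.09 = 79.57 m², so the acoustic panels must supply 36.78 m² over 49 m².
α = 36.78/49 = 0.751.

0.75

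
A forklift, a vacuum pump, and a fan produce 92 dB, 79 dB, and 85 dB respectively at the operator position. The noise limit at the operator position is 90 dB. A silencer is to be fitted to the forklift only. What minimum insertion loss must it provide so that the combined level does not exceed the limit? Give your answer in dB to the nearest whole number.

4 dB

Everything except the forklift sums to 10^(79/10) + 10^(85/10) = 3.957e+08 in linear terms, 85.97 dB.
The limit corresponds to 10^(90/10) = 1.000e+09; subtracting the fixed part leaves 6.043e+08 for the forklift, i.e. 87.81 dB.
So the forklift must be reduced from 92 to 87.81 dB: IL = 4.19 dB.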